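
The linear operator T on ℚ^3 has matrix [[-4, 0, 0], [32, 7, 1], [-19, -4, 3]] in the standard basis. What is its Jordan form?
The characteristic polynomial is det(xI - A) = (x - 5)^2(x + 4), so the eigenvalues are -4 (algebraic multiplicity 1), 5 (algebraic multiplicity 2).

For λ = -4: algebraic multiplicity 1 gives one 1×1 block.

For λ = 5: rank(A - 5I) = 2, rank((A - 5I)^2) = 1. The eigenspace has dimension 3 - 2 = 1, so there is 1 Jordan block; the rank sequence gives block sizes [2].

Assembling the blocks gives the Jordan form J above.

J = [[-4, 0, 0], [0, 5, 1], [0, 0, 5]]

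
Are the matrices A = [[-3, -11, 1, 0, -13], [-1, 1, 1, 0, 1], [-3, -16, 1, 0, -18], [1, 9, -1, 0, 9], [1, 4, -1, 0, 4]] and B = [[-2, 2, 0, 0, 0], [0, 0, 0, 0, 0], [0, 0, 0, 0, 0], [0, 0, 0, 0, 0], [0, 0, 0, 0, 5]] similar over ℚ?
No.

Both have characteristic polynomial x^3(x - 5)(x + 2), but the minimal polynomial of A is x^2(x - 5)(x + 2) while the minimal polynomial of B is x(x - 5)(x + 2). The minimal polynomial is a similarity invariant, so A and B are not similar.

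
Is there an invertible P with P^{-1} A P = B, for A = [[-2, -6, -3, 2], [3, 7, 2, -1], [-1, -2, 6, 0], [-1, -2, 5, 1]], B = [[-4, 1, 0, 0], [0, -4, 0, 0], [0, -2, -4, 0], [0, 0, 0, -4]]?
No.

trace(A) = 12 but trace(B) = -16. The trace is a similarity invariant, so A and B are not similar.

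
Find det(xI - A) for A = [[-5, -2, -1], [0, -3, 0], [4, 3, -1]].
xI - A = [[x + 5, 2, 1], [0, x + 3, 0], [-4, -3, x + 1]].

Expanding det(xI - A) along the first row:
det(xI - A) = + (x + 5)·det([[x + 3, 0], [-3, x + 1]]) - (2)·det([[0, 0], [-4, x + 1]]) + (1)·det([[0, x + 3], [-4, -3]]).

Evaluating gives χ_A(x) = x^3 + 9x^2 + 27x + 27 = (x + 3)^3.

χ_A(x) = (x + 3)^3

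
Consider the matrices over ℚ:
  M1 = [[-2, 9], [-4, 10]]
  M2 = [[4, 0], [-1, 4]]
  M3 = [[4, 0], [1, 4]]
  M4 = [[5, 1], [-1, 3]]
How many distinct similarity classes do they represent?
Characteristic polynomials: χ_{M1} = (x - 4)^2, χ_{M2} = (x - 4)^2, χ_{M3} = (x - 4)^2, χ_{M4} = (x - 4)^2.

{M1, M2, M3, M4}: invariant factors (x - 4)^2.

Matrices are similar if and only if their invariant-factor lists agree; the partition into similarity classes is {M1, M2, M3, M4}.

1 class: {M1, M2, M3, M4}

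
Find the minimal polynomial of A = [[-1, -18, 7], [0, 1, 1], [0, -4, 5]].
The characteristic polynomial factors as (x - 3)^2(x + 1). The minimal polynomial is ∏(x - λ)^{k_λ} where k_λ is the size of the largest Jordan block at λ.

For λ = -1: rank(A + I) = 2, and the largest Jordan block has size 1 (the smallest k with rank((A + I)^k) = rank((A + I)^(k+1))).
For λ = 3: rank(A - 3I) = 2, and the largest Jordan block has size 2 (the smallest k with rank((A - 3I)^k) = rank((A - 3I)^(k+1))).

So m_A(x) = (x - 3)^2(x + 1).

m_A(x) = (x - 3)^2(x + 1)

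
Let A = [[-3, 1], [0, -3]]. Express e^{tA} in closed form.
e^{tA} = [[e^{-3*t}, t*e^{-3*t}], [0, e^{-3*t}]]

A has Jordan form J = [[-3, 1], [0, -3]] with A = PJP^{-1}, so e^{tA} = P e^{tJ} P^{-1}.

For a Jordan block J_k(λ), e^{tJ_k(λ)} = e^{λt} · (I + tN + t^2 N^2/2! + ... + t^{k-1} N^{k-1}/(k-1)!) where N is the nilpotent superdiagonal part.

Assembling the blocks and conjugating back gives the entries of e^{tA} as shown above.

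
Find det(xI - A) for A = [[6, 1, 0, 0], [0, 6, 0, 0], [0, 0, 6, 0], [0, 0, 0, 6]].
χ_A(x) = (x - 6)^4

xI - A = [[x - 6, -1, 0, 0], [0, x - 6, 0, 0], [0, 0, x - 6, 0], [0, 0, 0, x - 6]].

Expanding det(xI - A) along the first row:
det(xI - A) = + (x - 6)·det([[x - 6, 0, 0], [0, x - 6, 0], [0, 0, x - 6]]) - (-1)·det([[0, 0, 0], [0, x - 6, 0], [0, 0, x - 6]]) + (0)·det([[0, x - 6, 0], [0, 0, 0], [0, 0, x - 6]]) - (0)·det([[0, x - 6, 0], [0, 0, x - 6], [0, 0, 0]]).

Evaluating gives χ_A(x) = x^4 - 24x^3 + 216x^2 - 864x + 1296 = (x - 6)^4.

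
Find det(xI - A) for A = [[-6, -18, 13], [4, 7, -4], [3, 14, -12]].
χ_A(x) = (x + 1)(x + 5)^2

xI - A = [[x + 6, 18, -13], [-4, x - 7, 4], [-3, -14, x + 12]].

Expanding det(xI - A) along the first row:
det(xI - A) = + (x + 6)·det([[x - 7, 4], [-14, x + 12]]) - (18)·det([[-4, 4], [-3, x + 12]]) + (-13)·det([[-4, x - 7], [-3, -14]]).

Evaluating gives χ_A(x) = x^3 + 11x^2 + 35x + 25 = (x + 1)(x + 5)^2.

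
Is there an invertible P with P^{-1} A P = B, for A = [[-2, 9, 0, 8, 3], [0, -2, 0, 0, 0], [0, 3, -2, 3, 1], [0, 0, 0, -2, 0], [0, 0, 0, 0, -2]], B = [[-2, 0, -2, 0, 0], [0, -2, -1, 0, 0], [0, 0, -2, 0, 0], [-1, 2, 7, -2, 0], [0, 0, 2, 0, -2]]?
Yes.

Two matrices over a field are similar if and only if they have the same invariant factors.

Both A and B have characteristic polynomial (x + 2)^5 and minimal polynomial (x + 2)^2. Computing further, both have invariant factors x + 2, (x + 2)^2, (x + 2)^2. Hence A and B are similar.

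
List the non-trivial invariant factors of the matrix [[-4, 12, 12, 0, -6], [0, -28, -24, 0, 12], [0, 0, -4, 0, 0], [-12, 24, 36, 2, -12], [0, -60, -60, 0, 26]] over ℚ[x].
x + 4, (x - 2)(x + 4), (x - 2)(x + 4)

The Jordan structure of A has elementary divisors (x + 4), (x + 4), (x + 4), (x - 2), (x - 2). Arranging the block sizes at each eigenvalue in decreasing order and taking row products gives the invariant factors.

Invariant factors (smallest first, each dividing the next): x + 4, (x - 2)(x + 4), (x - 2)(x + 4).

Check: the last factor (x - 2)(x + 4) is the minimal polynomial, and the product (x - 2)^2(x + 4)^3 is the characteristic polynomial.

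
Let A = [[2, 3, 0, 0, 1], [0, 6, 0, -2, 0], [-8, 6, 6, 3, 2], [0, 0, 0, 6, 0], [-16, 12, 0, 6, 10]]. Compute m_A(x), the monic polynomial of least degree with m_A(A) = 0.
m_A(x) = (x - 6)^2

The characteristic polynomial factors as (x - 6)^5. The minimal polynomial is ∏(x - λ)^{k_λ} where k_λ is the size of the largest Jordan block at λ.

For λ = 6: rank(A - 6I) = 2, and the largest Jordan block has size 2 (the smallest k with rank((A - 6I)^k) = rank((A - 6I)^(k+1))).

So m_A(x) = (x - 6)^2.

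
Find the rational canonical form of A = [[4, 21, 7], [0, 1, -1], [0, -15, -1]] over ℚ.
R = [[4, 0, 0], [0, 0, 16], [0, 1, 0]]

The invariant factors of A (the non-unit diagonal entries of the Smith normal form of xI - A over ℚ[x]) are x - 4, (x - 4)(x + 4), each dividing the next. The characteristic polynomial is their product, (x - 4)^2(x + 4).

The rational canonical form is the block-diagonal matrix of companion matrices C(f_i):
R = [[4, 0, 0], [0, 0, 16], [0, 1, 0]].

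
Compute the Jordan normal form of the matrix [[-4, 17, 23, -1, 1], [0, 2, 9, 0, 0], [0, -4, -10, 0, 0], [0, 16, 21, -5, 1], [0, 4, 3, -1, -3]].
J = [[-4, 1, 0, 0, 0], [0, -4, 1, 0, 0], [0, 0, -4, 0, 0], [0, 0, 0, -4, 1], [0, 0, 0, 0, -4]]

The characteristic polynomial is det(xI - A) = (x + 4)^5, so the eigenvalues are -4 (algebraic multiplicity 5).

For λ = -4: rank(A + 4I) = 3, rank((A + 4I)^2) = 1, rank((A + 4I)^3) = 0. The eigenspace has dimension 5 - 3 = 2, so there are 2 Jordan blocks; the rank sequence gives block sizes [3, 2].

Assembling the blocks gives the Jordan form J above.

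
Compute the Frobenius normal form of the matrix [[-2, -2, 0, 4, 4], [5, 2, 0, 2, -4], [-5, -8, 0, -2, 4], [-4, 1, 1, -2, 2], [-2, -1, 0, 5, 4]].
The invariant factors of A (the non-unit diagonal entries of the Smith normal form of xI - A over ℚ[x]) are x^2 - 2x + 6, (x + 2)(x^2 - 2x + 6), each dividing the next. The characteristic polynomial is their product, (x + 2)(x^2 - 2x + 6)^2.

The rational canonical form is the block-diagonal matrix of companion matrices C(f_i):
R = [[0, -6, 0, 0, 0], [1, 2, 0, 0, 0], [0, 0, 0, 0, -12], [0, 0, 1, 0, -2], [0, 0, 0, 1, 0]].

Note the characteristic polynomial does not split into linear factors over ℚ, so A has no Jordan form over ℚ; the rational canonical form exists over any field.

R = [[0, -6, 0, 0, 0], [1, 2, 0, 0, 0], [0, 0, 0, 0, -12], [0, 0, 1, 0, -2], [0, 0, 0, 1, 0]]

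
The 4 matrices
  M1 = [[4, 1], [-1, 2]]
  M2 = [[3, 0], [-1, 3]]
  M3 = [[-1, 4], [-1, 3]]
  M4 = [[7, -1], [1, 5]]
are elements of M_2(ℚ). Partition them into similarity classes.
3 classes: {M1, M2}, {M3}, {M4}

Characteristic polynomials: χ_{M1} = (x - 3)^2, χ_{M2} = (x - 3)^2, χ_{M3} = (x - 1)^2, χ_{M4} = (x - 6)^2.

{M1, M2}: invariant factors (x - 3)^2.

{M3}: invariant factors (x - 1)^2.

{M4}: invariant factors (x - 6)^2.

Matrices are similar if and only if their invariant-factor lists agree; the partition into similarity classes is {M1, M2}, {M3}, {M4}.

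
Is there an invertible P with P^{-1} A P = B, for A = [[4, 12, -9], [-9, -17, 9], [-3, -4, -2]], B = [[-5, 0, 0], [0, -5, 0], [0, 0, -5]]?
Both have characteristic polynomial (x + 5)^3, but the minimal polynomial of A is (x + 5)^2 while the minimal polynomial of B is x + 5. The minimal polynomial is a similarity invariant, so A and B are not similar.

No.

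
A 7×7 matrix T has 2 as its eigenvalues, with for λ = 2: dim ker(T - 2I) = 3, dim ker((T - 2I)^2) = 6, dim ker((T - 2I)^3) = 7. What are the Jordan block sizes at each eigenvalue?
Jordan blocks: (2, 3), (2, 2), (2, 2)

λ = 2: successive nullity increments [3, 3, 1] count blocks of size ≥ k; block sizes are [3, 2, 2].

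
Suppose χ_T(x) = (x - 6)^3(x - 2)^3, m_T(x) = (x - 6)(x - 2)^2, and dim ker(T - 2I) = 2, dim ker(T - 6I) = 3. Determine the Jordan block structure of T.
λ = 2: algebraic multiplicity 3 (exponent in χ_T), largest block size 2 (exponent in m_T), 2 blocks (geometric multiplicity). These force block sizes [2, 1].
λ = 6: algebraic multiplicity 3 (exponent in χ_T), largest block size 1 (exponent in m_T), 3 blocks (geometric multiplicity). These force block sizes [1, 1, 1].

Jordan blocks: (2, 2), (2, 1), (6, 1), (6, 1), (6, 1)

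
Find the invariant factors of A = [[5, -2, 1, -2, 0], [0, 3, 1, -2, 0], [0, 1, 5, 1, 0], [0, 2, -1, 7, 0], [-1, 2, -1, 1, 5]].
(x - 5)^2, (x - 5)^3

The Jordan structure of A has elementary divisors (x - 5)^3, (x - 5)^2. Arranging the block sizes at each eigenvalue in decreasing order and taking row products gives the invariant factors.

Invariant factors (smallest first, each dividing the next): (x - 5)^2, (x - 5)^3.

Check: the last factor (x - 5)^3 is the minimal polynomial, and the product (x - 5)^5 is the characteristic polynomial.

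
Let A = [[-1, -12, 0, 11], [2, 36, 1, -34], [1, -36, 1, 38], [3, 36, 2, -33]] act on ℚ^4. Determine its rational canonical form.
R = [[0, 0, 0, -24], [1, 0, 0, -34], [0, 1, 0, 14], [0, 0, 1, 3]]

The invariant factors of A (the non-unit diagonal entries of the Smith normal form of xI - A over ℚ[x]) are (x - 4)(x - 3)(x^2 + 4x + 2), each dividing the next. The characteristic polynomial is their product, (x - 4)(x - 3)(x^2 + 4x + 2).

The rational canonical form is the block-diagonal matrix of companion matrices C(f_i):
R = [[0, 0, 0, -24], [1, 0, 0, -34], [0, 1, 0, 14], [0, 0, 1, 3]].

Note the characteristic polynomial does not split into linear factors over ℚ, so A has no Jordan form over ℚ; the rational canonical form exists over any field.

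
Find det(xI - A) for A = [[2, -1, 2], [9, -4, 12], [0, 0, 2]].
χ_A(x) = (x - 2)(x + 1)^2

xI - A = [[x - 2, 1, -2], [-9, x + 4, -12], [0, 0, x - 2]].

Expanding det(xI - A) along the first row:
det(xI - A) = + (x - 2)·det([[x + 4, -12], [0, x - 2]]) - (1)·det([[-9, -12], [0, x - 2]]) + (-2)·det([[-9, x + 4], [0, 0]]).

Evaluating gives χ_A(x) = x^3 - 3x - 2 = (x - 2)(x + 1)^2.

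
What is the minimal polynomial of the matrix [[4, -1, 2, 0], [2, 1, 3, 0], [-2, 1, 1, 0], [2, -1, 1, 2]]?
m_A(x) = (x - 2)^3

The characteristic polynomial factors as (x - 2)^4. The minimal polynomial is ∏(x - λ)^{k_λ} where k_λ is the size of the largest Jordan block at λ.

For λ = 2: rank(A - 2I) = 2, and the largest Jordan block has size 3 (the smallest k with rank((A - 2I)^k) = rank((A - 2I)^(k+1))).

So m_A(x) = (x - 2)^3.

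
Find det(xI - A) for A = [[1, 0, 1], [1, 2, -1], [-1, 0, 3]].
χ_A(x) = (x - 2)^3

xI - A = [[x - 1, 0, -1], [-1, x - 2, 1], [1, 0, x - 3]].

Expanding det(xI - A) along the first row:
det(xI - A) = + (x - 1)·det([[x - 2, 1], [0, x - 3]]) - (0)·det([[-1, 1], [1, x - 3]]) + (-1)·det([[-1, x - 2], [1, 0]]).

Evaluating gives χ_A(x) = x^3 - 6x^2 + 12x - 8 = (x - 2)^3.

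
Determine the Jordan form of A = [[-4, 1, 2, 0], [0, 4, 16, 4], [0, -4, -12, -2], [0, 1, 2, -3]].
The characteristic polynomial is det(xI - A) = (x + 3)(x + 4)^3, so the eigenvalues are -4 (algebraic multiplicity 3), -3 (algebraic multiplicity 1).

For λ = -4: rank(A + 4I) = 2, rank((A + 4I)^2) = 1. The eigenspace has dimension 4 - 2 = 2, so there are 2 Jordan blocks; the rank sequence gives block sizes [2, 1].

For λ = -3: algebraic multiplicity 1 gives one 1×1 block.

Assembling the blocks gives the Jordan form J above.

J = [[-4, 1, 0, 0], [0, -4, 0, 0], [0, 0, -4, 0], [0, 0, 0, -3]]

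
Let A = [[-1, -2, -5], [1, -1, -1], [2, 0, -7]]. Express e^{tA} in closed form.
A has Jordan form J = [[-3, 1, 0], [0, -3, 1], [0, 0, -3]] with A = PJP^{-1}, so e^{tA} = P e^{tJ} P^{-1}.

For a Jordan block J_k(λ), e^{tJ_k(λ)} = e^{λt} · (I + tN + t^2 N^2/2! + ... + t^{k-1} N^{k-1}/(k-1)!) where N is the nilpotent superdiagonal part.

Assembling the blocks and conjugating back gives the entries of e^{tA} as shown above.

e^{tA} = [[(-4*t^2 + 2*t + 1)*e^{-3*t}, -2*t*(2*t + 1)*e^{-3*t}, t*(6*t - 5)*e^{-3*t}], [t*(t + 1)*e^{-3*t}, (t^2 + 2*t + 1)*e^{-3*t}, t*(-3*t - 2)*e^{-3*t}/2], [2*t*(1 - t)*e^{-3*t}, -2*t^2*e^{-3*t}, (3*t^2 - 4*t + 1)*e^{-3*t}]]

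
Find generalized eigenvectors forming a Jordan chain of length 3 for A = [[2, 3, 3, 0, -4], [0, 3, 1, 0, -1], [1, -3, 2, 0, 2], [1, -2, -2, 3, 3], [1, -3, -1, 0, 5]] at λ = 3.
We seek v_1 ∈ ker((A - 3I)^3) \ ker((A - 3I)^2), then set v_{i+1} = (A - 3I) v_i.

One such chain is v_1 = [[2, 0, 1, 0, 0]]^T, v_2 = [[1, 1, 1, 0, 1]]^T, v_3 = [[1, 0, -1, 0, -1]]^T. Check: (A - 3I) v_3 = [[0, 0, 0, 0, 0]]^T = 0.

v_1 = [[2, 0, 1, 0, 0]]^T, v_2 = [[1, 1, 1, 0, 1]]^T, v_3 = [[1, 0, -1, 0, -1]]^T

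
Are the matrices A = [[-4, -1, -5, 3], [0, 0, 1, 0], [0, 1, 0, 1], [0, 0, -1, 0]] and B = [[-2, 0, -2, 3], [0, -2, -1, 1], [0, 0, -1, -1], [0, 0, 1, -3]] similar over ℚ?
trace(A) = -4 but trace(B) = -8. The trace is a similarity invariant, so A and B are not similar.

No.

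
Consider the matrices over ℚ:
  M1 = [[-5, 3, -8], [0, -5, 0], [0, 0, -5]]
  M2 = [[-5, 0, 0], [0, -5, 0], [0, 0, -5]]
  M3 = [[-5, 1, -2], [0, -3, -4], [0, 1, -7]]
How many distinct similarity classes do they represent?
2 classes: {M1, M3}, {M2}

Characteristic polynomials: χ_{M1} = (x + 5)^3, χ_{M2} = (x + 5)^3, χ_{M3} = (x + 5)^3.

{M1, M3}: invariant factors x + 5, (x + 5)^2.

{M2}: invariant factors x + 5, x + 5, x + 5.

Matrices are similar if and only if their invariant-factor lists agree; the partition into similarity classes is {M1, M3}, {M2}.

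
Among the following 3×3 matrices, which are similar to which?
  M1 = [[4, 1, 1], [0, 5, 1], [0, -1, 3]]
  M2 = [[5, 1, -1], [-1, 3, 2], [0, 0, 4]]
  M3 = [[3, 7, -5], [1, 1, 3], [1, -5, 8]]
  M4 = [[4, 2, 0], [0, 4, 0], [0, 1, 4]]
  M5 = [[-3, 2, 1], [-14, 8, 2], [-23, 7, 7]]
2 classes: {M1, M4}, {M2, M3, M5}

Characteristic polynomials: χ_{M1} = (x - 4)^3, χ_{M2} = (x - 4)^3, χ_{M3} = (x - 4)^3, χ_{M4} = (x - 4)^3, χ_{M5} = (x - 4)^3.

{M1, M4}: invariant factors x - 4, (x - 4)^2.

{M2, M3, M5}: invariant factors (x - 4)^3.

Matrices are similar if and only if their invariant-factor lists agree; the partition into similarity classes is {M1, M4}, {M2, M3, M5}.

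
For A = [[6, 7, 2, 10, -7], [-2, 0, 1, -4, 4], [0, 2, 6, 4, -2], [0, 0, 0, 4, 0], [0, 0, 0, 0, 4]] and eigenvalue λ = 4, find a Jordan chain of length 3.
We seek v_1 ∈ ker((A - 4I)^3) \ ker((A - 4I)^2), then set v_{i+1} = (A - 4I) v_i.

One such chain is v_1 = [[2, -1, 1, 0, 0]]^T, v_2 = [[-1, 1, 0, 0, 0]]^T, v_3 = [[5, -2, 2, 0, 0]]^T. Check: (A - 4I) v_3 = [[0, 0, 0, 0, 0]]^T = 0.

v_1 = [[2, -1, 1, 0, 0]]^T, v_2 = [[-1, 1, 0, 0, 0]]^T, v_3 = [[5, -2, 2, 0, 0]]^T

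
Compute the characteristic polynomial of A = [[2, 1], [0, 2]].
xI - A = [[x - 2, -1], [0, x - 2]].

Expanding det(xI - A) along the first row:
det(xI - A) = + (x - 2)·det([[x - 2]]) - (-1)·det([[0]]).

Evaluating gives χ_A(x) = x^2 - 4x + 4 = (x - 2)^2.

χ_A(x) = (x - 2)^2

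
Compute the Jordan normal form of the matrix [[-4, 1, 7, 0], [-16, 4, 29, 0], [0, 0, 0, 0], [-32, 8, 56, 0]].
J = [[0, 1, 0, 0], [0, 0, 1, 0], [0, 0, 0, 0], [0, 0, 0, 0]]

The characteristic polynomial is det(xI - A) = x^4, so the eigenvalues are 0 (algebraic multiplicity 4).

For λ = 0: rank(A) = 2, rank(A^2) = 1, rank(A^3) = 0. The eigenspace has dimension 4 - 2 = 2, so there are 2 Jordan blocks; the rank sequence gives block sizes [3, 1].

Assembling the blocks gives the Jordan form J above.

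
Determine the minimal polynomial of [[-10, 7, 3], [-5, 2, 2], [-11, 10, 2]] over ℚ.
m_A(x) = (x + 2)^3

The characteristic polynomial factors as (x + 2)^3. The minimal polynomial is ∏(x - λ)^{k_λ} where k_λ is the size of the largest Jordan block at λ.

For λ = -2: rank(A + 2I) = 2, and the largest Jordan block has size 3 (the smallest k with rank((A + 2I)^k) = rank((A + 2I)^(k+1))).

So m_A(x) = (x + 2)^3.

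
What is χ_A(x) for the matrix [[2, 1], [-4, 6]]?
χ_A(x) = (x - 4)^2

xI - A = [[x - 2, -1], [4, x - 6]].

Expanding det(xI - A) along the first row:
det(xI - A) = + (x - 2)·det([[x - 6]]) - (-1)·det([[4]]).

Evaluating gives χ_A(x) = x^2 - 8x + 16 = (x - 4)^2.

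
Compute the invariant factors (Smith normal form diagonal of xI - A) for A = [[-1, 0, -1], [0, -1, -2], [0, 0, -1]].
x + 1, (x + 1)^2

The Jordan structure of A has elementary divisors (x + 1)^2, (x + 1). Arranging the block sizes at each eigenvalue in decreasing order and taking row products gives the invariant factors.

Invariant factors (smallest first, each dividing the next): x + 1, (x + 1)^2.

Check: the last factor (x + 1)^2 is the minimal polynomial, and the product (x + 1)^3 is the characteristic polynomial.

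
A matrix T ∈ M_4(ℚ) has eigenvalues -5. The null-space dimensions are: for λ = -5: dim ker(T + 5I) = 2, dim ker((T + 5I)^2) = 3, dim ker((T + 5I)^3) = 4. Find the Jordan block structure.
λ = -5: successive nullity increments [2, 1, 1] count blocks of size ≥ k; block sizes are [3, 1].

Jordan blocks: (-5, 3), (-5, 1)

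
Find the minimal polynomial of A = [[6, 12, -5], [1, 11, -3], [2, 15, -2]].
The characteristic polynomial factors as (x - 5)^3. The minimal polynomial is ∏(x - λ)^{k_λ} where k_λ is the size of the largest Jordan block at λ.

For λ = 5: rank(A - 5I) = 2, and the largest Jordan block has size 3 (the smallest k with rank((A - 5I)^k) = rank((A - 5I)^(k+1))).

So m_A(x) = (x - 5)^3.

m_A(x) = (x - 5)^3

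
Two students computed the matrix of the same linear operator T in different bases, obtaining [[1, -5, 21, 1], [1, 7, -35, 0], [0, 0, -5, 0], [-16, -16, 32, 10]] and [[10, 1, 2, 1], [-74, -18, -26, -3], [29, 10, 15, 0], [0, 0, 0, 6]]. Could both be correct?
Yes.

Two matrices over a field are similar if and only if they have the same invariant factors.

Both A and B have characteristic polynomial (x - 6)^3(x + 5) and minimal polynomial (x - 6)^3(x + 5). Computing further, both have invariant factors (x - 6)^3(x + 5). Hence A and B are similar.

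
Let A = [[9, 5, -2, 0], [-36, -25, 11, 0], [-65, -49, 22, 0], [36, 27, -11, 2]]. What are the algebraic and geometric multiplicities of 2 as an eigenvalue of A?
The characteristic polynomial is (x - 2)^4, so the factor x - 2 appears with exponent 4: the algebraic multiplicity is 4.

rank(A - 2I) = 2, so the eigenspace has dimension 4 - 2 = 2: the geometric multiplicity is 2.

Since 2 < 4, A is not diagonalizable.

algebraic multiplicity 4, geometric multiplicity 2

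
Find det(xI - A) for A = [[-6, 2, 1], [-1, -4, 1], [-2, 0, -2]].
xI - A = [[x + 6, -2, -1], [1, x + 4, -1], [2, 0, x + 2]].

Expanding det(xI - A) along the first row:
det(xI - A) = + (x + 6)·det([[x + 4, -1], [0, x + 2]]) - (-2)·det([[1, -1], [2, x + 2]]) + (-1)·det([[1, x + 4], [2, 0]]).

Evaluating gives χ_A(x) = x^3 + 12x^2 + 48x + 64 = (x + 4)^3.

χ_A(x) = (x + 4)^3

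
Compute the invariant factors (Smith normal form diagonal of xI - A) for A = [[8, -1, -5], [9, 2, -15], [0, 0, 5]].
The Jordan structure of A has elementary divisors (x - 5)^2, (x - 5). Arranging the block sizes at each eigenvalue in decreasing order and taking row products gives the invariant factors.

Invariant factors (smallest first, each dividing the next): x - 5, (x - 5)^2.

Check: the last factor (x - 5)^2 is the minimal polynomial, and the product (x - 5)^3 is the characteristic polynomial.

x - 5, (x - 5)^2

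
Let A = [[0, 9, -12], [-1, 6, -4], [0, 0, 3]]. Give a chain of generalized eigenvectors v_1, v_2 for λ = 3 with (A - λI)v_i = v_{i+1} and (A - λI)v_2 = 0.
We seek v_1 ∈ ker((A - 3I)^2) \ ker(A - 3I), then set v_{i+1} = (A - 3I) v_i.

One such chain is v_1 = [[2, 1, 0]]^T, v_2 = [[3, 1, 0]]^T. Check: (A - 3I) v_2 = [[0, 0, 0]]^T = 0.

v_1 = [[2, 1, 0]]^T, v_2 = [[3, 1, 0]]^T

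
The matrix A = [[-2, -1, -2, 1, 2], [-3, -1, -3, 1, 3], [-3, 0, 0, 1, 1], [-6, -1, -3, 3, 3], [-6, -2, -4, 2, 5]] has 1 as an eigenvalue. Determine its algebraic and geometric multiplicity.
The characteristic polynomial is (x - 1)^5, so the factor x - 1 appears with exponent 5: the algebraic multiplicity is 5.

rank(A - I) = 2, so the eigenspace has dimension 5 - 2 = 3: the geometric multiplicity is 3.

Since 3 < 5, A is not diagonalizable.

algebraic multiplicity 5, geometric multiplicity 3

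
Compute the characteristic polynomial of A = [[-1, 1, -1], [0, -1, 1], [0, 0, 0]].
χ_A(x) = x(x + 1)^2

xI - A = [[x + 1, -1, 1], [0, x + 1, -1], [0, 0, x]].

Expanding det(xI - A) along the first row:
det(xI - A) = + (x + 1)·det([[x + 1, -1], [0, x]]) - (-1)·det([[0, -1], [0, x]]) + (1)·det([[0, x + 1], [0, 0]]).

Evaluating gives χ_A(x) = x^3 + 2x^2 + x = x(x + 1)^2.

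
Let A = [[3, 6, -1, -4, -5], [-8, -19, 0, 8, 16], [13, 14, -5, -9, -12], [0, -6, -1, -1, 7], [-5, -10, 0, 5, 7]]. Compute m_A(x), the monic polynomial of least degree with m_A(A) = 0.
The characteristic polynomial factors as (x + 3)^5. The minimal polynomial is ∏(x - λ)^{k_λ} where k_λ is the size of the largest Jordan block at λ.

For λ = -3: rank(A + 3I) = 2, and the largest Jordan block has size 2 (the smallest k with rank((A + 3I)^k) = rank((A + 3I)^(k+1))).

So m_A(x) = (x + 3)^2.

m_A(x) = (x + 3)^2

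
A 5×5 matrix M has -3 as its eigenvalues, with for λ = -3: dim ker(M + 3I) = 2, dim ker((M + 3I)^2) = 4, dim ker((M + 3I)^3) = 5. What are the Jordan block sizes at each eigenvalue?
Jordan blocks: (-3, 3), (-3, 2)

λ = -3: successive nullity increments [2, 2, 1] count blocks of size ≥ k; block sizes are [3, 2].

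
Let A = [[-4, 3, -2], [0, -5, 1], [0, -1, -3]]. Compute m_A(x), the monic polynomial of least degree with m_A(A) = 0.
The characteristic polynomial factors as (x + 4)^3. The minimal polynomial is ∏(x - λ)^{k_λ} where k_λ is the size of the largest Jordan block at λ.

For λ = -4: rank(A + 4I) = 2, and the largest Jordan block has size 3 (the smallest k with rank((A + 4I)^k) = rank((A + 4I)^(k+1))).

So m_A(x) = (x + 4)^3.

m_A(x) = (x + 4)^3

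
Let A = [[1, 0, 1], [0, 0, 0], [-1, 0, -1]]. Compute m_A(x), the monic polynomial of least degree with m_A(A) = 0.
The characteristic polynomial factors as x^3. The minimal polynomial is ∏(x - λ)^{k_λ} where k_λ is the size of the largest Jordan block at λ.

For λ = 0: rank(A) = 1, and the largest Jordan block has size 2 (the smallest k with rank(A^k) = rank(A^(k+1))).

So m_A(x) = x^2.

m_A(x) = x^2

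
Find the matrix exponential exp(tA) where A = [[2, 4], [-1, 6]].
e^{tA} = [[(1 - 2*t)*e^{4*t}, 4*t*e^{4*t}], [-t*e^{4*t}, (2*t + 1)*e^{4*t}]]

A has Jordan form J = [[4, 1], [0, 4]] with A = PJP^{-1}, so e^{tA} = P e^{tJ} P^{-1}.

For a Jordan block J_k(λ), e^{tJ_k(λ)} = e^{λt} · (I + tN + t^2 N^2/2! + ... + t^{k-1} N^{k-1}/(k-1)!) where N is the nilpotent superdiagonal part.

Assembling the blocks and conjugating back gives the entries of e^{tA} as shown above.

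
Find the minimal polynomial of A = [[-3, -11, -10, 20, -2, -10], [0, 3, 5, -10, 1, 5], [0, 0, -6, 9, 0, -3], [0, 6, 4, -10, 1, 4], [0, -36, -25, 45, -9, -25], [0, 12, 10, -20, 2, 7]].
m_A(x) = (x + 3)^3

The characteristic polynomial factors as (x + 3)^6. The minimal polynomial is ∏(x - λ)^{k_λ} where k_λ is the size of the largest Jordan block at λ.

For λ = -3: rank(A + 3I) = 3, and the largest Jordan block has size 3 (the smallest k with rank((A + 3I)^k) = rank((A + 3I)^(k+1))).

So m_A(x) = (x + 3)^3.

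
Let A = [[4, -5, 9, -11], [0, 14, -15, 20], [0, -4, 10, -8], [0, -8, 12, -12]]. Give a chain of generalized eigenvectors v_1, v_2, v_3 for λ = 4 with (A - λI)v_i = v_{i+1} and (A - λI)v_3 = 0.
v_1 = [[0, 0, 1, 1]]^T, v_2 = [[-2, 5, -2, -4]]^T, v_3 = [[1, 0, 0, 0]]^T

We seek v_1 ∈ ker((A - 4I)^3) \ ker((A - 4I)^2), then set v_{i+1} = (A - 4I) v_i.

One such chain is v_1 = [[0, 0, 1, 1]]^T, v_2 = [[-2, 5, -2, -4]]^T, v_3 = [[1, 0, 0, 0]]^T. Check: (A - 4I) v_3 = [[0, 0, 0, 0]]^T = 0.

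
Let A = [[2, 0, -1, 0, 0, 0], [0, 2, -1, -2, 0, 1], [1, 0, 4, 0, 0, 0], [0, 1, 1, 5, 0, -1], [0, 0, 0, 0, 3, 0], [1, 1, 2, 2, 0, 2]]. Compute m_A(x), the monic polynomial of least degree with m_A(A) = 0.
m_A(x) = (x - 3)^2

The characteristic polynomial factors as (x - 3)^6. The minimal polynomial is ∏(x - λ)^{k_λ} where k_λ is the size of the largest Jordan block at λ.

For λ = 3: rank(A - 3I) = 2, and the largest Jordan block has size 2 (the smallest k with rank((A - 3I)^k) = rank((A - 3I)^(k+1))).

So m_A(x) = (x - 3)^2.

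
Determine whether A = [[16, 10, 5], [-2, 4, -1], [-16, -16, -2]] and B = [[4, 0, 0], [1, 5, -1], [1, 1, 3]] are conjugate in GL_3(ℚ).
No.

trace(A) = 18 but trace(B) = 12. The trace is a similarity invariant, so A and B are not similar.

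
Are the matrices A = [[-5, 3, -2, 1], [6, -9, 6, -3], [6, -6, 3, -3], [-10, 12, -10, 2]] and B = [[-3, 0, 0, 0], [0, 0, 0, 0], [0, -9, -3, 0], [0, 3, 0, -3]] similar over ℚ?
No.

Both have characteristic polynomial x(x + 3)^3, but the minimal polynomial of A is x(x + 3)^2 while the minimal polynomial of B is x(x + 3). The minimal polynomial is a similarity invariant, so A and B are not similar.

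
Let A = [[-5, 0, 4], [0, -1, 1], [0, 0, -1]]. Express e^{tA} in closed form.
e^{tA} = [[e^{-5*t}, 0, (e^{4*t} - 1)*e^{-5*t}], [0, e^{-t}, t*e^{-t}], [0, 0, e^{-t}]]

A has Jordan form J = [[-5, 0, 0], [0, -1, 1], [0, 0, -1]] with A = PJP^{-1}, so e^{tA} = P e^{tJ} P^{-1}.

For a Jordan block J_k(λ), e^{tJ_k(λ)} = e^{λt} · (I + tN + t^2 N^2/2! + ... + t^{k-1} N^{k-1}/(k-1)!) where N is the nilpotent superdiagonal part.

Assembling the blocks and conjugating back gives the entries of e^{tA} as shown above.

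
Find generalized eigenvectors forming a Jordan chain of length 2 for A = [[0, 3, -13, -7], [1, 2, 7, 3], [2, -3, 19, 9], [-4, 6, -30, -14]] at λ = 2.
We seek v_1 ∈ ker((A - 2I)^2) \ ker(A - 2I), then set v_{i+1} = (A - 2I) v_i.

One such chain is v_1 = [[0, 0, 1, -2]]^T, v_2 = [[1, 1, -1, 2]]^T. Check: (A - 2I) v_2 = [[0, 0, 0, 0]]^T = 0.

v_1 = [[0, 0, 1, -2]]^T, v_2 = [[1, 1, -1, 2]]^T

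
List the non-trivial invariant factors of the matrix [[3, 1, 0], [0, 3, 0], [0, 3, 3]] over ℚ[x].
The Jordan structure of A has elementary divisors (x - 3)^2, (x - 3). Arranging the block sizes at each eigenvalue in decreasing order and taking row products gives the invariant factors.

Invariant factors (smallest first, each dividing the next): x - 3, (x - 3)^2.

Check: the last factor (x - 3)^2 is the minimal polynomial, and the product (x - 3)^3 is the characteristic polynomial.

x - 3, (x - 3)^2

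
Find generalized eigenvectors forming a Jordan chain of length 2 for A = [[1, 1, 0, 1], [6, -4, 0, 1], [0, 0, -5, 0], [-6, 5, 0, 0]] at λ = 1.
We seek v_1 ∈ ker((A - I)^2) \ ker(A - I), then set v_{i+1} = (A - I) v_i.

One such chain is v_1 = [[0, 0, 0, 1]]^T, v_2 = [[1, 1, 0, -1]]^T. Check: (A - I) v_2 = [[0, 0, 0, 0]]^T = 0.

v_1 = [[0, 0, 0, 1]]^T, v_2 = [[1, 1, 0, -1]]^T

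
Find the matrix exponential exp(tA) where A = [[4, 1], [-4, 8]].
e^{tA} = [[(1 - 2*t)*e^{6*t}, t*e^{6*t}], [-4*t*e^{6*t}, (2*t + 1)*e^{6*t}]]

A has Jordan form J = [[6, 1], [0, 6]] with A = PJP^{-1}, so e^{tA} = P e^{tJ} P^{-1}.

For a Jordan block J_k(λ), e^{tJ_k(λ)} = e^{λt} · (I + tN + t^2 N^2/2! + ... + t^{k-1} N^{k-1}/(k-1)!) where N is the nilpotent superdiagonal part.

Assembling the blocks and conjugating back gives the entries of e^{tA} as shown above.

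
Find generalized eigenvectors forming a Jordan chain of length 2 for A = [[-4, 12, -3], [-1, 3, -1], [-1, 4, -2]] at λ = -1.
v_1 = [[6, 3, 5]]^T, v_2 = [[3, 1, 1]]^T

We seek v_1 ∈ ker((A + I)^2) \ ker(A + I), then set v_{i+1} = (A + I) v_i.

One such chain is v_1 = [[6, 3, 5]]^T, v_2 = [[3, 1, 1]]^T. Check: (A + I) v_2 = [[0, 0, 0]]^T = 0.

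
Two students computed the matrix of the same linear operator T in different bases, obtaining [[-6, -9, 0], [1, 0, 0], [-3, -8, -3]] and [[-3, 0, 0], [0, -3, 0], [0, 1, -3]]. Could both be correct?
Both have characteristic polynomial (x + 3)^3, but the minimal polynomial of A is (x + 3)^3 while the minimal polynomial of B is (x + 3)^2. The minimal polynomial is a similarity invariant, so A and B are not similar.

No.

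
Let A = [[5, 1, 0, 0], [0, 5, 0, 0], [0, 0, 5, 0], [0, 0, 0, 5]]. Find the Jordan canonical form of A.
J = [[5, 1, 0, 0], [0, 5, 0, 0], [0, 0, 5, 0], [0, 0, 0, 5]]

The characteristic polynomial is det(xI - A) = (x - 5)^4, so the eigenvalues are 5 (algebraic multiplicity 4).

For λ = 5: rank(A - 5I) = 1, rank((A - 5I)^2) = 0. The eigenspace has dimension 4 - 1 = 3, so there are 3 Jordan blocks; the rank sequence gives block sizes [2, 1, 1].

Assembling the blocks gives the Jordan form J above.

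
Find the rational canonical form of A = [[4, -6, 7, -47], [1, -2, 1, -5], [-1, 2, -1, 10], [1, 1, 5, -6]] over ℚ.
The invariant factors of A (the non-unit diagonal entries of the Smith normal form of xI - A over ℚ[x]) are (x + 5)(x^3 - 3x - 1), each dividing the next. The characteristic polynomial is their product, (x + 5)(x^3 - 3x - 1).

The rational canonical form is the block-diagonal matrix of companion matrices C(f_i):
R = [[0, 0, 0, 5], [1, 0, 0, 16], [0, 1, 0, 3], [0, 0, 1, -5]].

Note the characteristic polynomial does not split into linear factors over ℚ, so A has no Jordan form over ℚ; the rational canonical form exists over any field.

R = [[0, 0, 0, 5], [1, 0, 0, 16], [0, 1, 0, 3], [0, 0, 1, -5]]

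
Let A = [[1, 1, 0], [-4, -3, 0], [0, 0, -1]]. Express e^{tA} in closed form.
e^{tA} = [[(2*t + 1)*e^{-t}, t*e^{-t}, 0], [-4*t*e^{-t}, (1 - 2*t)*e^{-t}, 0], [0, 0, e^{-t}]]

A has Jordan form J = [[-1, 1, 0], [0, -1, 0], [0, 0, -1]] with A = PJP^{-1}, so e^{tA} = P e^{tJ} P^{-1}.

For a Jordan block J_k(λ), e^{tJ_k(λ)} = e^{λt} · (I + tN + t^2 N^2/2! + ... + t^{k-1} N^{k-1}/(k-1)!) where N is the nilpotent superdiagonal part.

Assembling the blocks and conjugating back gives the entries of e^{tA} as shown above.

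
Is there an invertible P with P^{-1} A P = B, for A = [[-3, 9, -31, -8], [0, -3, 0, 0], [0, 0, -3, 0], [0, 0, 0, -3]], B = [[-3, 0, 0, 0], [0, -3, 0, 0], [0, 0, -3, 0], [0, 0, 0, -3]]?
No.

Both have characteristic polynomial (x + 3)^4, but the minimal polynomial of A is (x + 3)^2 while the minimal polynomial of B is x + 3. The minimal polynomial is a similarity invariant, so A and B are not similar.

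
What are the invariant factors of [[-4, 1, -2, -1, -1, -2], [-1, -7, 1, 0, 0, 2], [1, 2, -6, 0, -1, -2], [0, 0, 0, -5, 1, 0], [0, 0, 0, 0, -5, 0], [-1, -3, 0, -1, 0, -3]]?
x + 5, (x + 5)^2, (x + 5)^3

The Jordan structure of A has elementary divisors (x + 5)^3, (x + 5)^2, (x + 5). Arranging the block sizes at each eigenvalue in decreasing order and taking row products gives the invariant factors.

Invariant factors (smallest first, each dividing the next): x + 5, (x + 5)^2, (x + 5)^3.

Check: the last factor (x + 5)^3 is the minimal polynomial, and the product (x + 5)^6 is the characteristic polynomial.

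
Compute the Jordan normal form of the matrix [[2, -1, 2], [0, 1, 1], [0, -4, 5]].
The characteristic polynomial is det(xI - A) = (x - 3)^2(x - 2), so the eigenvalues are 2 (algebraic multiplicity 1), 3 (algebraic multiplicity 2).

For λ = 2: algebraic multiplicity 1 gives one 1×1 block.

For λ = 3: rank(A - 3I) = 2, rank((A - 3I)^2) = 1. The eigenspace has dimension 3 - 2 = 1, so there is 1 Jordan block; the rank sequence gives block sizes [2].

Assembling the blocks gives the Jordan form J above.

J = [[2, 0, 0], [0, 3, 1], [0, 0, 3]]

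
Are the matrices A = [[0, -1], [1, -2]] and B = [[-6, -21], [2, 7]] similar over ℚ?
No.

trace(A) = -2 but trace(B) = 1. The trace is a similarity invariant, so A and B are not similar.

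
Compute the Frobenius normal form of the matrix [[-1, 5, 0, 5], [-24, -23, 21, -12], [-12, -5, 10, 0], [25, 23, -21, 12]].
R = [[0, 5, 0, 0], [1, -1, 0, 0], [0, 0, 0, 5], [0, 0, 1, -1]]

The invariant factors of A (the non-unit diagonal entries of the Smith normal form of xI - A over ℚ[x]) are x^2 + x - 5, x^2 + x - 5, each dividing the next. The characteristic polynomial is their product, (x^2 + x - 5)^2.

The rational canonical form is the block-diagonal matrix of companion matrices C(f_i):
R = [[0, 5, 0, 0], [1, -1, 0, 0], [0, 0, 0, 5], [0, 0, 1, -1]].

Note the characteristic polynomial does not split into linear factors over ℚ, so A has no Jordan form over ℚ; the rational canonical form exists over any field.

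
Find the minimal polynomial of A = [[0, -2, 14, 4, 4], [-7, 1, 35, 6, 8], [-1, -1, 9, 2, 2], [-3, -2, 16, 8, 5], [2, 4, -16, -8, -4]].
The characteristic polynomial factors as (x - 4)^2(x - 2)^3. The minimal polynomial is ∏(x - λ)^{k_λ} where k_λ is the size of the largest Jordan block at λ.

For λ = 2: rank(A - 2I) = 3, and the largest Jordan block has size 2 (the smallest k with rank((A - 2I)^k) = rank((A - 2I)^(k+1))).
For λ = 4: rank(A - 4I) = 4, and the largest Jordan block has size 2 (the smallest k with rank((A - 4I)^k) = rank((A - 4I)^(k+1))).

So m_A(x) = (x - 4)^2(x - 2)^2.

m_A(x) = (x - 4)^2(x - 2)^2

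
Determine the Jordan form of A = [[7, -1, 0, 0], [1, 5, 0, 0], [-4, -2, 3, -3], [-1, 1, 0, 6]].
J = [[3, 0, 0, 0], [0, 6, 1, 0], [0, 0, 6, 0], [0, 0, 0, 6]]

The characteristic polynomial is det(xI - A) = (x - 6)^3(x - 3), so the eigenvalues are 3 (algebraic multiplicity 1), 6 (algebraic multiplicity 3).

For λ = 3: algebraic multiplicity 1 gives one 1×1 block.

For λ = 6: rank(A - 6I) = 2, rank((A - 6I)^2) = 1. The eigenspace has dimension 4 - 2 = 2, so there are 2 Jordan blocks; the rank sequence gives block sizes [2, 1].

Assembling the blocks gives the Jordan form J above.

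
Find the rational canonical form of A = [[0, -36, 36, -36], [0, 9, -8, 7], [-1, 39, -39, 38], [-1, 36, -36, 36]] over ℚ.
R = [[0, 0, 0, -36], [1, 0, 0, -36], [0, 1, 0, 3], [0, 0, 1, 6]]

The invariant factors of A (the non-unit diagonal entries of the Smith normal form of xI - A over ℚ[x]) are (x^2 - 3x - 6)^2, each dividing the next. The characteristic polynomial is their product, (x^2 - 3x - 6)^2.

The rational canonical form is the block-diagonal matrix of companion matrices C(f_i):
R = [[0, 0, 0, -36], [1, 0, 0, -36], [0, 1, 0, 3], [0, 0, 1, 6]].

Note the characteristic polynomial does not split into linear factors over ℚ, so A has no Jordan form over ℚ; the rational canonical form exists over any field.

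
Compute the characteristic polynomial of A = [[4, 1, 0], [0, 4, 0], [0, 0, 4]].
χ_A(x) = (x - 4)^3

xI - A = [[x - 4, -1, 0], [0, x - 4, 0], [0, 0, x - 4]].

Expanding det(xI - A) along the first row:
det(xI - A) = + (x - 4)·det([[x - 4, 0], [0, x - 4]]) - (-1)·det([[0, 0], [0, x - 4]]) + (0)·det([[0, x - 4], [0, 0]]).

Evaluating gives χ_A(x) = x^3 - 12x^2 + 48x - 64 = (x - 4)^3.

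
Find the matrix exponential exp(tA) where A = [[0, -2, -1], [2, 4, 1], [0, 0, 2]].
e^{tA} = [[(1 - 2*t)*e^{2*t}, -2*t*e^{2*t}, -t*e^{2*t}], [2*t*e^{2*t}, (2*t + 1)*e^{2*t}, t*e^{2*t}], [0, 0, e^{2*t}]]

A has Jordan form J = [[2, 1, 0], [0, 2, 0], [0, 0, 2]] with A = PJP^{-1}, so e^{tA} = P e^{tJ} P^{-1}.

For a Jordan block J_k(λ), e^{tJ_k(λ)} = e^{λt} · (I + tN + t^2 N^2/2! + ... + t^{k-1} N^{k-1}/(k-1)!) where N is the nilpotent superdiagonal part.

Assembling the blocks and conjugating back gives the entries of e^{tA} as shown above.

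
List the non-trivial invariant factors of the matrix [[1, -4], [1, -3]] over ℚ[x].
(x + 1)^2

The Jordan structure of A has elementary divisors (x + 1)^2. Arranging the block sizes at each eigenvalue in decreasing order and taking row products gives the invariant factors.

Invariant factors (smallest first, each dividing the next): (x + 1)^2.

Check: the last factor (x + 1)^2 is the minimal polynomial, and the product (x + 1)^2 is the characteristic polynomial.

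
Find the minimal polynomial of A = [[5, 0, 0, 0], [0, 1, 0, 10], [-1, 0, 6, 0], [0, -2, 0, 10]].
The characteristic polynomial factors as (x - 6)^2(x - 5)^2. The minimal polynomial is ∏(x - λ)^{k_λ} where k_λ is the size of the largest Jordan block at λ.

For λ = 5: rank(A - 5I) = 2, and the largest Jordan block has size 1 (the smallest k with rank((A - 5I)^k) = rank((A - 5I)^(k+1))).
For λ = 6: rank(A - 6I) = 2, and the largest Jordan block has size 1 (the smallest k with rank((A - 6I)^k) = rank((A - 6I)^(k+1))).

So m_A(x) = (x - 6)(x - 5).

m_A(x) = (x - 6)(x - 5)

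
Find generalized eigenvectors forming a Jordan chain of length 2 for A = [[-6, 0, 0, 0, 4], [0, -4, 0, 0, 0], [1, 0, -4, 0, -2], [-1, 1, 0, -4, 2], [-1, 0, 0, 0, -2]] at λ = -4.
v_1 = [[0, 1, 0, -1, 0]]^T, v_2 = [[0, 0, 0, 1, 0]]^T

We seek v_1 ∈ ker((A + 4I)^2) \ ker(A + 4I), then set v_{i+1} = (A + 4I) v_i.

One such chain is v_1 = [[0, 1, 0, -1, 0]]^T, v_2 = [[0, 0, 0, 1, 0]]^T. Check: (A + 4I) v_2 = [[0, 0, 0, 0, 0]]^T = 0.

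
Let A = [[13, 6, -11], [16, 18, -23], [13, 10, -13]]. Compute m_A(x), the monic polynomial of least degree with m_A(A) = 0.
m_A(x) = (x - 6)^3

The characteristic polynomial factors as (x - 6)^3. The minimal polynomial is ∏(x - λ)^{k_λ} where k_λ is the size of the largest Jordan block at λ.

For λ = 6: rank(A - 6I) = 2, and the largest Jordan block has size 3 (the smallest k with rank((A - 6I)^k) = rank((A - 6I)^(k+1))).

So m_A(x) = (x - 6)^3.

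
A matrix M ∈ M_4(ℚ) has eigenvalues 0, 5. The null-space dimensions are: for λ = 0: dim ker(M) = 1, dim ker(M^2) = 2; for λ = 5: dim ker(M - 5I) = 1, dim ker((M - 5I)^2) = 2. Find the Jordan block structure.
λ = 0: successive nullity increments [1, 1] count blocks of size ≥ k; block sizes are [2].
λ = 5: successive nullity increments [1, 1] count blocks of size ≥ k; block sizes are [2].

Jordan blocks: (0, 2), (5, 2)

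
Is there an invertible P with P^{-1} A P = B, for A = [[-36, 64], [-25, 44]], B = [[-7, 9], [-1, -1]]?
No.

trace(A) = 8 but trace(B) = -8. The trace is a similarity invariant, so A and B are not similar.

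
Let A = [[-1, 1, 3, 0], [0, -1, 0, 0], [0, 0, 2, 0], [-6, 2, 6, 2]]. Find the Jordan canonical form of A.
J = [[-1, 1, 0, 0], [0, -1, 0, 0], [0, 0, 2, 0], [0, 0, 0, 2]]

The characteristic polynomial is det(xI - A) = (x - 2)^2(x + 1)^2, so the eigenvalues are -1 (algebraic multiplicity 2), 2 (algebraic multiplicity 2).

For λ = -1: rank(A + I) = 3, rank((A + I)^2) = 2. The eigenspace has dimension 4 - 3 = 1, so there is 1 Jordan block; the rank sequence gives block sizes [2].

For λ = 2: rank(A - 2I) = 2. The eigenspace has dimension 4 - 2 = 2, so there are 2 Jordan blocks; the rank sequence gives block sizes [1, 1].

Assembling the blocks gives the Jordan form J above.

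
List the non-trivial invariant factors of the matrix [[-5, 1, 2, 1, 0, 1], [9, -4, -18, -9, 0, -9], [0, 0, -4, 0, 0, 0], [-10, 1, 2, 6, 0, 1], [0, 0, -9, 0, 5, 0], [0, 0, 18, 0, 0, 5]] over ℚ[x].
The Jordan structure of A has elementary divisors (x + 4)^2, (x + 4), (x - 5), (x - 5), (x - 5). Arranging the block sizes at each eigenvalue in decreasing order and taking row products gives the invariant factors.

Invariant factors (smallest first, each dividing the next): x - 5, (x - 5)(x + 4), (x - 5)(x + 4)^2.

Check: the last factor (x - 5)(x + 4)^2 is the minimal polynomial, and the product (x - 5)^3(x + 4)^3 is the characteristic polynomial.

x - 5, (x - 5)(x + 4), (x - 5)(x + 4)^2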